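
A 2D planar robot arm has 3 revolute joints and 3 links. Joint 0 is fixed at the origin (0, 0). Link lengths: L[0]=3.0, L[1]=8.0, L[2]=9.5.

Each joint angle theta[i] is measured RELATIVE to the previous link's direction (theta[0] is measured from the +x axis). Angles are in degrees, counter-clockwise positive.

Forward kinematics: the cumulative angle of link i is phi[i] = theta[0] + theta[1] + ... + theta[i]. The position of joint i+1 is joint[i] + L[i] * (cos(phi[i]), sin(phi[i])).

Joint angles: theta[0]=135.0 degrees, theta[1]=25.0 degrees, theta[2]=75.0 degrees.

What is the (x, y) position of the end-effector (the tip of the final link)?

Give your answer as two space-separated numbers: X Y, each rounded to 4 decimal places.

Answer: -15.0878 -2.9245

Derivation:
joint[0] = (0.0000, 0.0000)  (base)
link 0: phi[0] = 135 = 135 deg
  cos(135 deg) = -0.7071, sin(135 deg) = 0.7071
  joint[1] = (0.0000, 0.0000) + 3 * (-0.7071, 0.7071) = (0.0000 + -2.1213, 0.0000 + 2.1213) = (-2.1213, 2.1213)
link 1: phi[1] = 135 + 25 = 160 deg
  cos(160 deg) = -0.9397, sin(160 deg) = 0.3420
  joint[2] = (-2.1213, 2.1213) + 8 * (-0.9397, 0.3420) = (-2.1213 + -7.5175, 2.1213 + 2.7362) = (-9.6389, 4.8575)
link 2: phi[2] = 135 + 25 + 75 = 235 deg
  cos(235 deg) = -0.5736, sin(235 deg) = -0.8192
  joint[3] = (-9.6389, 4.8575) + 9.5 * (-0.5736, -0.8192) = (-9.6389 + -5.4490, 4.8575 + -7.7819) = (-15.0878, -2.9245)
End effector: (-15.0878, -2.9245)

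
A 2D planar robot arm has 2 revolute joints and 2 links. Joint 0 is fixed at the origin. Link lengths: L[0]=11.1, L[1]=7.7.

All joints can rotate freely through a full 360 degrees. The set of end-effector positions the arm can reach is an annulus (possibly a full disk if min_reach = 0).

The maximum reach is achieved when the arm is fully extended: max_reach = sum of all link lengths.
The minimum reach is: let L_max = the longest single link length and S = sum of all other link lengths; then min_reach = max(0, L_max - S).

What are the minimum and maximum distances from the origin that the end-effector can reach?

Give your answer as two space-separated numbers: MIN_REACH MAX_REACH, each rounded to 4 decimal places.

Link lengths: [11.1, 7.7]
max_reach = 11.1 + 7.7 = 18.8
L_max = max([11.1, 7.7]) = 11.1
S (sum of others) = 18.8 - 11.1 = 7.7
min_reach = max(0, 11.1 - 7.7) = max(0, 3.4) = 3.4

Answer: 3.4000 18.8000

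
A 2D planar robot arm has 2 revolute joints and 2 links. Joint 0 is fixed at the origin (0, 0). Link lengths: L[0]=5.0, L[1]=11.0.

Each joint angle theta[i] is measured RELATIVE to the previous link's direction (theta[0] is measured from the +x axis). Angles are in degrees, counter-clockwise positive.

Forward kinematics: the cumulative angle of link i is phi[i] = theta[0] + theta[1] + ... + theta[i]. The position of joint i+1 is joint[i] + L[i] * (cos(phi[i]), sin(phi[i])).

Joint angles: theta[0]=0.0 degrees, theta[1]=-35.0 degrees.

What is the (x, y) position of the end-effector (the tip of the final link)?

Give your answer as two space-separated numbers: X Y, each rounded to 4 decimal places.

Answer: 14.0107 -6.3093

Derivation:
joint[0] = (0.0000, 0.0000)  (base)
link 0: phi[0] = 0 = 0 deg
  cos(0 deg) = 1.0000, sin(0 deg) = 0.0000
  joint[1] = (0.0000, 0.0000) + 5 * (1.0000, 0.0000) = (0.0000 + 5.0000, 0.0000 + 0.0000) = (5.0000, 0.0000)
link 1: phi[1] = 0 + -35 = -35 deg
  cos(-35 deg) = 0.8192, sin(-35 deg) = -0.5736
  joint[2] = (5.0000, 0.0000) + 11 * (0.8192, -0.5736) = (5.0000 + 9.0107, 0.0000 + -6.3093) = (14.0107, -6.3093)
End effector: (14.0107, -6.3093)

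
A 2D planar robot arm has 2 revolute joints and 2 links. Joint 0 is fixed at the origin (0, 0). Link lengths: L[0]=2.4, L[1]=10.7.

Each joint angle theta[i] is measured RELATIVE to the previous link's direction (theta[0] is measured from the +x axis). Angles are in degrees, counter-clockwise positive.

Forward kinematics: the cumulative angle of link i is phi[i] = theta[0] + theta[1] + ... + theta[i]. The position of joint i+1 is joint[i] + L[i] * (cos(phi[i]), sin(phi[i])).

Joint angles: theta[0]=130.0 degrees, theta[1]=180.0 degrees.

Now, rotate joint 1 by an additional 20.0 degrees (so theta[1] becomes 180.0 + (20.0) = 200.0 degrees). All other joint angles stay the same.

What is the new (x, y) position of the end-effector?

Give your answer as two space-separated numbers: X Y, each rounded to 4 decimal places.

joint[0] = (0.0000, 0.0000)  (base)
link 0: phi[0] = 130 = 130 deg
  cos(130 deg) = -0.6428, sin(130 deg) = 0.7660
  joint[1] = (0.0000, 0.0000) + 2.4 * (-0.6428, 0.7660) = (0.0000 + -1.5427, 0.0000 + 1.8385) = (-1.5427, 1.8385)
link 1: phi[1] = 130 + 200 = 330 deg
  cos(330 deg) = 0.8660, sin(330 deg) = -0.5000
  joint[2] = (-1.5427, 1.8385) + 10.7 * (0.8660, -0.5000) = (-1.5427 + 9.2665, 1.8385 + -5.3500) = (7.7238, -3.5115)
End effector: (7.7238, -3.5115)

Answer: 7.7238 -3.5115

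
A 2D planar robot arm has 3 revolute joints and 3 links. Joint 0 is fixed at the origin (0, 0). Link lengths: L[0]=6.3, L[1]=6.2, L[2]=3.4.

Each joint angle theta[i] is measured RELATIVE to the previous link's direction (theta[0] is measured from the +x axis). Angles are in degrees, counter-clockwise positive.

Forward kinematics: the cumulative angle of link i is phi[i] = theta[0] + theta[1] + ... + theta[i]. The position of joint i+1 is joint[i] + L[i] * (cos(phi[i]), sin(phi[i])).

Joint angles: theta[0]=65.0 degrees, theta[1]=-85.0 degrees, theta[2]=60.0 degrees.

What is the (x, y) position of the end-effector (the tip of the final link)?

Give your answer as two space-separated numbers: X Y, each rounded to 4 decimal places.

Answer: 11.0931 5.7747

Derivation:
joint[0] = (0.0000, 0.0000)  (base)
link 0: phi[0] = 65 = 65 deg
  cos(65 deg) = 0.4226, sin(65 deg) = 0.9063
  joint[1] = (0.0000, 0.0000) + 6.3 * (0.4226, 0.9063) = (0.0000 + 2.6625, 0.0000 + 5.7097) = (2.6625, 5.7097)
link 1: phi[1] = 65 + -85 = -20 deg
  cos(-20 deg) = 0.9397, sin(-20 deg) = -0.3420
  joint[2] = (2.6625, 5.7097) + 6.2 * (0.9397, -0.3420) = (2.6625 + 5.8261, 5.7097 + -2.1205) = (8.4886, 3.5892)
link 2: phi[2] = 65 + -85 + 60 = 40 deg
  cos(40 deg) = 0.7660, sin(40 deg) = 0.6428
  joint[3] = (8.4886, 3.5892) + 3.4 * (0.7660, 0.6428) = (8.4886 + 2.6046, 3.5892 + 2.1855) = (11.0931, 5.7747)
End effector: (11.0931, 5.7747)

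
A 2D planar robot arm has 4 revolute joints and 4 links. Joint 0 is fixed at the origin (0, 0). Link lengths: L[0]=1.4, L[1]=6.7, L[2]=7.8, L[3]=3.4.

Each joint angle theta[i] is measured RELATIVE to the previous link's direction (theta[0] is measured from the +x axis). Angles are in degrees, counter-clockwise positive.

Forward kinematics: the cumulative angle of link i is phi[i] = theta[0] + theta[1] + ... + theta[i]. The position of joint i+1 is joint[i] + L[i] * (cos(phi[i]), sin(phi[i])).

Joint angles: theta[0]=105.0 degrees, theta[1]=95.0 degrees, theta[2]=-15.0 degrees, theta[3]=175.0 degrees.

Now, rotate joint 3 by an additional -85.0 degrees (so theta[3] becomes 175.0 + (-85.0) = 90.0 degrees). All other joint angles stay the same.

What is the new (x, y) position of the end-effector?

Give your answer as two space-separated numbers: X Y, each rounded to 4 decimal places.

Answer: -14.1323 -5.0061

Derivation:
joint[0] = (0.0000, 0.0000)  (base)
link 0: phi[0] = 105 = 105 deg
  cos(105 deg) = -0.2588, sin(105 deg) = 0.9659
  joint[1] = (0.0000, 0.0000) + 1.4 * (-0.2588, 0.9659) = (0.0000 + -0.3623, 0.0000 + 1.3523) = (-0.3623, 1.3523)
link 1: phi[1] = 105 + 95 = 200 deg
  cos(200 deg) = -0.9397, sin(200 deg) = -0.3420
  joint[2] = (-0.3623, 1.3523) + 6.7 * (-0.9397, -0.3420) = (-0.3623 + -6.2959, 1.3523 + -2.2915) = (-6.6583, -0.9392)
link 2: phi[2] = 105 + 95 + -15 = 185 deg
  cos(185 deg) = -0.9962, sin(185 deg) = -0.0872
  joint[3] = (-6.6583, -0.9392) + 7.8 * (-0.9962, -0.0872) = (-6.6583 + -7.7703, -0.9392 + -0.6798) = (-14.4286, -1.6191)
link 3: phi[3] = 105 + 95 + -15 + 90 = 275 deg
  cos(275 deg) = 0.0872, sin(275 deg) = -0.9962
  joint[4] = (-14.4286, -1.6191) + 3.4 * (0.0872, -0.9962) = (-14.4286 + 0.2963, -1.6191 + -3.3871) = (-14.1323, -5.0061)
End effector: (-14.1323, -5.0061)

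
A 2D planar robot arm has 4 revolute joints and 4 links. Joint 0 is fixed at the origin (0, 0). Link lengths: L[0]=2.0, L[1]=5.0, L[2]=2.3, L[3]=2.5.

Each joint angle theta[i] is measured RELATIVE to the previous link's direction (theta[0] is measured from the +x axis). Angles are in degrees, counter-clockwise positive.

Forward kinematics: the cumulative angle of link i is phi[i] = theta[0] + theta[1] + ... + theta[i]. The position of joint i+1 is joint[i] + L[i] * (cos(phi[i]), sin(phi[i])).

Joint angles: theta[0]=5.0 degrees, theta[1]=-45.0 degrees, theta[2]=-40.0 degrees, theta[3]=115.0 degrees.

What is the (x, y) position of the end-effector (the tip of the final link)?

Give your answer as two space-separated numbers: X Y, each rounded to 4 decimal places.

Answer: 8.2699 -3.8707

Derivation:
joint[0] = (0.0000, 0.0000)  (base)
link 0: phi[0] = 5 = 5 deg
  cos(5 deg) = 0.9962, sin(5 deg) = 0.0872
  joint[1] = (0.0000, 0.0000) + 2 * (0.9962, 0.0872) = (0.0000 + 1.9924, 0.0000 + 0.1743) = (1.9924, 0.1743)
link 1: phi[1] = 5 + -45 = -40 deg
  cos(-40 deg) = 0.7660, sin(-40 deg) = -0.6428
  joint[2] = (1.9924, 0.1743) + 5 * (0.7660, -0.6428) = (1.9924 + 3.8302, 0.1743 + -3.2139) = (5.8226, -3.0396)
link 2: phi[2] = 5 + -45 + -40 = -80 deg
  cos(-80 deg) = 0.1736, sin(-80 deg) = -0.9848
  joint[3] = (5.8226, -3.0396) + 2.3 * (0.1736, -0.9848) = (5.8226 + 0.3994, -3.0396 + -2.2651) = (6.2220, -5.3047)
link 3: phi[3] = 5 + -45 + -40 + 115 = 35 deg
  cos(35 deg) = 0.8192, sin(35 deg) = 0.5736
  joint[4] = (6.2220, -5.3047) + 2.5 * (0.8192, 0.5736) = (6.2220 + 2.0479, -5.3047 + 1.4339) = (8.2699, -3.8707)
End effector: (8.2699, -3.8707)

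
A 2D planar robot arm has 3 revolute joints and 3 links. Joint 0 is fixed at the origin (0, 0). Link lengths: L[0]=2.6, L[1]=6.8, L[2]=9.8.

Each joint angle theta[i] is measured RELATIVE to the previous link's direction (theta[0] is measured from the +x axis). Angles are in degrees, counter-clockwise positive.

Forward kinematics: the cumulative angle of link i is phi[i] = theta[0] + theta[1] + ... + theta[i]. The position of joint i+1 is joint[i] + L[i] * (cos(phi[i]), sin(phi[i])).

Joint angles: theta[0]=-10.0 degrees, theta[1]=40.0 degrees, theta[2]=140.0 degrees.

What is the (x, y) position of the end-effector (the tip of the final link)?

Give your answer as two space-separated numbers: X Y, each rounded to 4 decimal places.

Answer: -1.2016 4.6503

Derivation:
joint[0] = (0.0000, 0.0000)  (base)
link 0: phi[0] = -10 = -10 deg
  cos(-10 deg) = 0.9848, sin(-10 deg) = -0.1736
  joint[1] = (0.0000, 0.0000) + 2.6 * (0.9848, -0.1736) = (0.0000 + 2.5605, 0.0000 + -0.4515) = (2.5605, -0.4515)
link 1: phi[1] = -10 + 40 = 30 deg
  cos(30 deg) = 0.8660, sin(30 deg) = 0.5000
  joint[2] = (2.5605, -0.4515) + 6.8 * (0.8660, 0.5000) = (2.5605 + 5.8890, -0.4515 + 3.4000) = (8.4495, 2.9485)
link 2: phi[2] = -10 + 40 + 140 = 170 deg
  cos(170 deg) = -0.9848, sin(170 deg) = 0.1736
  joint[3] = (8.4495, 2.9485) + 9.8 * (-0.9848, 0.1736) = (8.4495 + -9.6511, 2.9485 + 1.7018) = (-1.2016, 4.6503)
End effector: (-1.2016, 4.6503)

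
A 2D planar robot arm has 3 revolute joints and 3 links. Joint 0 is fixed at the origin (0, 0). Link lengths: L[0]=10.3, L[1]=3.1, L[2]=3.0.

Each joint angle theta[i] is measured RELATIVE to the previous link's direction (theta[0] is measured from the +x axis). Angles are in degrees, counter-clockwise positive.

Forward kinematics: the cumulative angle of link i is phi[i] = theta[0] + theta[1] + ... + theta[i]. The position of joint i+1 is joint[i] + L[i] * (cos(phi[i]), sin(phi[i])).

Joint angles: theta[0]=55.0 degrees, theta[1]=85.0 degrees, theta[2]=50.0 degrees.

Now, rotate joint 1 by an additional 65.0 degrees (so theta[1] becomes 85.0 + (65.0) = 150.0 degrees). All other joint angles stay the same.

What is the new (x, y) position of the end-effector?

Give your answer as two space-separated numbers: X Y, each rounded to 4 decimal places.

Answer: 2.3218 4.2294

Derivation:
joint[0] = (0.0000, 0.0000)  (base)
link 0: phi[0] = 55 = 55 deg
  cos(55 deg) = 0.5736, sin(55 deg) = 0.8192
  joint[1] = (0.0000, 0.0000) + 10.3 * (0.5736, 0.8192) = (0.0000 + 5.9078, 0.0000 + 8.4373) = (5.9078, 8.4373)
link 1: phi[1] = 55 + 150 = 205 deg
  cos(205 deg) = -0.9063, sin(205 deg) = -0.4226
  joint[2] = (5.9078, 8.4373) + 3.1 * (-0.9063, -0.4226) = (5.9078 + -2.8096, 8.4373 + -1.3101) = (3.0983, 7.1271)
link 2: phi[2] = 55 + 150 + 50 = 255 deg
  cos(255 deg) = -0.2588, sin(255 deg) = -0.9659
  joint[3] = (3.0983, 7.1271) + 3 * (-0.2588, -0.9659) = (3.0983 + -0.7765, 7.1271 + -2.8978) = (2.3218, 4.2294)
End effector: (2.3218, 4.2294)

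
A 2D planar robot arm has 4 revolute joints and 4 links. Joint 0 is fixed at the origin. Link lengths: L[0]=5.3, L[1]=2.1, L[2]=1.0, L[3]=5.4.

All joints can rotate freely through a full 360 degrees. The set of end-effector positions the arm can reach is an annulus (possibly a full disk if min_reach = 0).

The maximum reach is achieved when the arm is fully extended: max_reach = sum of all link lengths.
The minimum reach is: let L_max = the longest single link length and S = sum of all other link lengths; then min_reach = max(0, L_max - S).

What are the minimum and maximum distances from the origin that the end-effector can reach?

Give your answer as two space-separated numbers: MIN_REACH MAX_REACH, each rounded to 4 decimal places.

Link lengths: [5.3, 2.1, 1.0, 5.4]
max_reach = 5.3 + 2.1 + 1 + 5.4 = 13.8
L_max = max([5.3, 2.1, 1.0, 5.4]) = 5.4
S (sum of others) = 13.8 - 5.4 = 8.4
min_reach = max(0, 5.4 - 8.4) = max(0, -3) = 0

Answer: 0.0000 13.8000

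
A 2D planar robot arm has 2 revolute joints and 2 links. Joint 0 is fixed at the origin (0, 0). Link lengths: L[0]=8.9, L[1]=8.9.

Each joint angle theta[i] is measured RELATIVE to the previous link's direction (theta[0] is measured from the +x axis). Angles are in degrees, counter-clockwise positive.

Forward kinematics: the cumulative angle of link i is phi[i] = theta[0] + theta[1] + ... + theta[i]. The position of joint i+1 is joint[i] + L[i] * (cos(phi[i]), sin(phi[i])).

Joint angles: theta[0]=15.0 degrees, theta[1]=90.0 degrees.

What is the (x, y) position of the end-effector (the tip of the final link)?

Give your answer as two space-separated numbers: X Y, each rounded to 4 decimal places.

Answer: 6.2933 10.9002

Derivation:
joint[0] = (0.0000, 0.0000)  (base)
link 0: phi[0] = 15 = 15 deg
  cos(15 deg) = 0.9659, sin(15 deg) = 0.2588
  joint[1] = (0.0000, 0.0000) + 8.9 * (0.9659, 0.2588) = (0.0000 + 8.5967, 0.0000 + 2.3035) = (8.5967, 2.3035)
link 1: phi[1] = 15 + 90 = 105 deg
  cos(105 deg) = -0.2588, sin(105 deg) = 0.9659
  joint[2] = (8.5967, 2.3035) + 8.9 * (-0.2588, 0.9659) = (8.5967 + -2.3035, 2.3035 + 8.5967) = (6.2933, 10.9002)
End effector: (6.2933, 10.9002)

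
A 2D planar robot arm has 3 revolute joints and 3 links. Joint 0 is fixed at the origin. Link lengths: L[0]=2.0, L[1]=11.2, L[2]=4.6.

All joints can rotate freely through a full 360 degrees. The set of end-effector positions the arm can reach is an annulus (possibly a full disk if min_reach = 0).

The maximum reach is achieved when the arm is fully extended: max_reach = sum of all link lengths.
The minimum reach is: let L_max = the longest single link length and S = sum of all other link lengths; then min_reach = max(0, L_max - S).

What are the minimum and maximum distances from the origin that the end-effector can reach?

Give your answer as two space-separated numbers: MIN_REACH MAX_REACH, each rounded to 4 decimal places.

Answer: 4.6000 17.8000

Derivation:
Link lengths: [2.0, 11.2, 4.6]
max_reach = 2 + 11.2 + 4.6 = 17.8
L_max = max([2.0, 11.2, 4.6]) = 11.2
S (sum of others) = 17.8 - 11.2 = 6.6
min_reach = max(0, 11.2 - 6.6) = max(0, 4.6) = 4.6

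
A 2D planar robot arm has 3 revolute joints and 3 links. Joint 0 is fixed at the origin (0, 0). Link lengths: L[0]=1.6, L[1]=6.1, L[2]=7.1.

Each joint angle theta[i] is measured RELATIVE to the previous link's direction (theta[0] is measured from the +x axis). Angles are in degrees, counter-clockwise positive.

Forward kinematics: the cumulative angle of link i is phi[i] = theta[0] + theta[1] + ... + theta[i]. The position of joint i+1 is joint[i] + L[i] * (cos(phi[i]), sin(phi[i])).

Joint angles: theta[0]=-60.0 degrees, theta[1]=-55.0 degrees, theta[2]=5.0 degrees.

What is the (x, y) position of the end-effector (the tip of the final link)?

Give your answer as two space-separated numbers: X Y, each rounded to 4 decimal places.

joint[0] = (0.0000, 0.0000)  (base)
link 0: phi[0] = -60 = -60 deg
  cos(-60 deg) = 0.5000, sin(-60 deg) = -0.8660
  joint[1] = (0.0000, 0.0000) + 1.6 * (0.5000, -0.8660) = (0.0000 + 0.8000, 0.0000 + -1.3856) = (0.8000, -1.3856)
link 1: phi[1] = -60 + -55 = -115 deg
  cos(-115 deg) = -0.4226, sin(-115 deg) = -0.9063
  joint[2] = (0.8000, -1.3856) + 6.1 * (-0.4226, -0.9063) = (0.8000 + -2.5780, -1.3856 + -5.5285) = (-1.7780, -6.9141)
link 2: phi[2] = -60 + -55 + 5 = -110 deg
  cos(-110 deg) = -0.3420, sin(-110 deg) = -0.9397
  joint[3] = (-1.7780, -6.9141) + 7.1 * (-0.3420, -0.9397) = (-1.7780 + -2.4283, -6.9141 + -6.6718) = (-4.2063, -13.5859)
End effector: (-4.2063, -13.5859)

Answer: -4.2063 -13.5859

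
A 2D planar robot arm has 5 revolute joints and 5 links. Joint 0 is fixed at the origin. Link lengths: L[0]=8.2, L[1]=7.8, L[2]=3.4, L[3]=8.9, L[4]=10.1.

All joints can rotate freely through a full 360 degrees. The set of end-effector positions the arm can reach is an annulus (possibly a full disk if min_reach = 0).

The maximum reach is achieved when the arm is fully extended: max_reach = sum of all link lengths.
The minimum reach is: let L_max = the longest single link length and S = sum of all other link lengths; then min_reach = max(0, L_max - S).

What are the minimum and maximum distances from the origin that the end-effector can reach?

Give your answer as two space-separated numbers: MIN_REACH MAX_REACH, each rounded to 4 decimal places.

Answer: 0.0000 38.4000

Derivation:
Link lengths: [8.2, 7.8, 3.4, 8.9, 10.1]
max_reach = 8.2 + 7.8 + 3.4 + 8.9 + 10.1 = 38.4
L_max = max([8.2, 7.8, 3.4, 8.9, 10.1]) = 10.1
S (sum of others) = 38.4 - 10.1 = 28.3
min_reach = max(0, 10.1 - 28.3) = max(0, -18.2) = 0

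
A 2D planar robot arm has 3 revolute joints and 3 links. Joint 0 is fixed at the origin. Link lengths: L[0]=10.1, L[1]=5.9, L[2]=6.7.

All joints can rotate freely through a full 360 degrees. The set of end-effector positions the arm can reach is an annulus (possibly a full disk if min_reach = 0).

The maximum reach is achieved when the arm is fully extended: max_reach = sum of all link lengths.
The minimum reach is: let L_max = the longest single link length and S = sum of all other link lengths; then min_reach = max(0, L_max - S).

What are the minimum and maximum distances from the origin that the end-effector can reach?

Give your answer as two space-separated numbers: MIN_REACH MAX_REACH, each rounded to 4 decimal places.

Answer: 0.0000 22.7000

Derivation:
Link lengths: [10.1, 5.9, 6.7]
max_reach = 10.1 + 5.9 + 6.7 = 22.7
L_max = max([10.1, 5.9, 6.7]) = 10.1
S (sum of others) = 22.7 - 10.1 = 12.6
min_reach = max(0, 10.1 - 12.6) = max(0, -2.5) = 0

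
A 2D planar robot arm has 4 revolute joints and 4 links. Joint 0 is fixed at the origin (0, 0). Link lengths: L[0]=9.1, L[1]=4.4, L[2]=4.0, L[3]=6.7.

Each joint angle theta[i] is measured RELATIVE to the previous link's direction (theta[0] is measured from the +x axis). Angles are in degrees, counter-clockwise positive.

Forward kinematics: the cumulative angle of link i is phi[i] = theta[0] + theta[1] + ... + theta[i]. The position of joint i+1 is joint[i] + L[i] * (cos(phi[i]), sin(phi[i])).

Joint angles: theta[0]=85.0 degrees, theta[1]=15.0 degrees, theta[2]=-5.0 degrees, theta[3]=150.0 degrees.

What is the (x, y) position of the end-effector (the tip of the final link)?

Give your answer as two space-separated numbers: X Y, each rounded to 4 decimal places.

Answer: -3.1511 11.3110

Derivation:
joint[0] = (0.0000, 0.0000)  (base)
link 0: phi[0] = 85 = 85 deg
  cos(85 deg) = 0.0872, sin(85 deg) = 0.9962
  joint[1] = (0.0000, 0.0000) + 9.1 * (0.0872, 0.9962) = (0.0000 + 0.7931, 0.0000 + 9.0654) = (0.7931, 9.0654)
link 1: phi[1] = 85 + 15 = 100 deg
  cos(100 deg) = -0.1736, sin(100 deg) = 0.9848
  joint[2] = (0.7931, 9.0654) + 4.4 * (-0.1736, 0.9848) = (0.7931 + -0.7641, 9.0654 + 4.3332) = (0.0291, 13.3985)
link 2: phi[2] = 85 + 15 + -5 = 95 deg
  cos(95 deg) = -0.0872, sin(95 deg) = 0.9962
  joint[3] = (0.0291, 13.3985) + 4 * (-0.0872, 0.9962) = (0.0291 + -0.3486, 13.3985 + 3.9848) = (-0.3196, 17.3833)
link 3: phi[3] = 85 + 15 + -5 + 150 = 245 deg
  cos(245 deg) = -0.4226, sin(245 deg) = -0.9063
  joint[4] = (-0.3196, 17.3833) + 6.7 * (-0.4226, -0.9063) = (-0.3196 + -2.8315, 17.3833 + -6.0723) = (-3.1511, 11.3110)
End effector: (-3.1511, 11.3110)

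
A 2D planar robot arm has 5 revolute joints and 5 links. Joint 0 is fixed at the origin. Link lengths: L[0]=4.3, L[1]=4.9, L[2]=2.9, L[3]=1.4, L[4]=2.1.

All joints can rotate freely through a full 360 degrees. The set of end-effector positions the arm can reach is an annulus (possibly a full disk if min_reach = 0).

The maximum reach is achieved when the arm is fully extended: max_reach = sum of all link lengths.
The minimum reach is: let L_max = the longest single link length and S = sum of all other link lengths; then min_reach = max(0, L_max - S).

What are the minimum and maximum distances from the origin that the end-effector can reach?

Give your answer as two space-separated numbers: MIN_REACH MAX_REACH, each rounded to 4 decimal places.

Link lengths: [4.3, 4.9, 2.9, 1.4, 2.1]
max_reach = 4.3 + 4.9 + 2.9 + 1.4 + 2.1 = 15.6
L_max = max([4.3, 4.9, 2.9, 1.4, 2.1]) = 4.9
S (sum of others) = 15.6 - 4.9 = 10.7
min_reach = max(0, 4.9 - 10.7) = max(0, -5.8) = 0

Answer: 0.0000 15.6000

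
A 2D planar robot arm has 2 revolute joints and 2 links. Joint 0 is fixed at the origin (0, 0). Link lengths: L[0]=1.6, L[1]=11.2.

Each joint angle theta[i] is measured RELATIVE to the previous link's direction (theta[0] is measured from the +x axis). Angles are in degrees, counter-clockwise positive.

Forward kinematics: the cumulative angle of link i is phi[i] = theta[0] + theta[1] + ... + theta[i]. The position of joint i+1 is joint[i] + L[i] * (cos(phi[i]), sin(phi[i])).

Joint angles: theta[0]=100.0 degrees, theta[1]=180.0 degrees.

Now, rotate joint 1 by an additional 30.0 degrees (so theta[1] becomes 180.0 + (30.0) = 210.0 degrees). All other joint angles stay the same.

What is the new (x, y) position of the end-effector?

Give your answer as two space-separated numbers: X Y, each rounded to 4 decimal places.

joint[0] = (0.0000, 0.0000)  (base)
link 0: phi[0] = 100 = 100 deg
  cos(100 deg) = -0.1736, sin(100 deg) = 0.9848
  joint[1] = (0.0000, 0.0000) + 1.6 * (-0.1736, 0.9848) = (0.0000 + -0.2778, 0.0000 + 1.5757) = (-0.2778, 1.5757)
link 1: phi[1] = 100 + 210 = 310 deg
  cos(310 deg) = 0.6428, sin(310 deg) = -0.7660
  joint[2] = (-0.2778, 1.5757) + 11.2 * (0.6428, -0.7660) = (-0.2778 + 7.1992, 1.5757 + -8.5797) = (6.9214, -7.0040)
End effector: (6.9214, -7.0040)

Answer: 6.9214 -7.0040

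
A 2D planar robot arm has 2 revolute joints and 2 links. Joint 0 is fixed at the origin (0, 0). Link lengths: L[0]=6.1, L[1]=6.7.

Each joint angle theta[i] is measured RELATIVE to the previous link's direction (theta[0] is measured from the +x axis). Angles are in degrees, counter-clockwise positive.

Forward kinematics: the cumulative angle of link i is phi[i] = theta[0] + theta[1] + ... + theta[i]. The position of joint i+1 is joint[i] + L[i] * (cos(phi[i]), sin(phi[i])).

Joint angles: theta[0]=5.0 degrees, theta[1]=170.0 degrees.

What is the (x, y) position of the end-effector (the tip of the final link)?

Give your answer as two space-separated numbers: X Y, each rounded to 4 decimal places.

joint[0] = (0.0000, 0.0000)  (base)
link 0: phi[0] = 5 = 5 deg
  cos(5 deg) = 0.9962, sin(5 deg) = 0.0872
  joint[1] = (0.0000, 0.0000) + 6.1 * (0.9962, 0.0872) = (0.0000 + 6.0768, 0.0000 + 0.5317) = (6.0768, 0.5317)
link 1: phi[1] = 5 + 170 = 175 deg
  cos(175 deg) = -0.9962, sin(175 deg) = 0.0872
  joint[2] = (6.0768, 0.5317) + 6.7 * (-0.9962, 0.0872) = (6.0768 + -6.6745, 0.5317 + 0.5839) = (-0.5977, 1.1156)
End effector: (-0.5977, 1.1156)

Answer: -0.5977 1.1156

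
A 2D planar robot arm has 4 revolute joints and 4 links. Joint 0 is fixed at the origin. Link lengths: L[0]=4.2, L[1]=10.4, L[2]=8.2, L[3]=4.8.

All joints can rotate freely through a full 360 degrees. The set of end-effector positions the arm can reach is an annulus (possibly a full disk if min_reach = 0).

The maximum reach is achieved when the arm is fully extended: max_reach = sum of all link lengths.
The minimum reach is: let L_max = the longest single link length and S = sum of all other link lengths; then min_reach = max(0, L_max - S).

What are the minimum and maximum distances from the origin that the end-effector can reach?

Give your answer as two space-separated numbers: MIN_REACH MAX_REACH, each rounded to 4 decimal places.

Answer: 0.0000 27.6000

Derivation:
Link lengths: [4.2, 10.4, 8.2, 4.8]
max_reach = 4.2 + 10.4 + 8.2 + 4.8 = 27.6
L_max = max([4.2, 10.4, 8.2, 4.8]) = 10.4
S (sum of others) = 27.6 - 10.4 = 17.2
min_reach = max(0, 10.4 - 17.2) = max(0, -6.8) = 0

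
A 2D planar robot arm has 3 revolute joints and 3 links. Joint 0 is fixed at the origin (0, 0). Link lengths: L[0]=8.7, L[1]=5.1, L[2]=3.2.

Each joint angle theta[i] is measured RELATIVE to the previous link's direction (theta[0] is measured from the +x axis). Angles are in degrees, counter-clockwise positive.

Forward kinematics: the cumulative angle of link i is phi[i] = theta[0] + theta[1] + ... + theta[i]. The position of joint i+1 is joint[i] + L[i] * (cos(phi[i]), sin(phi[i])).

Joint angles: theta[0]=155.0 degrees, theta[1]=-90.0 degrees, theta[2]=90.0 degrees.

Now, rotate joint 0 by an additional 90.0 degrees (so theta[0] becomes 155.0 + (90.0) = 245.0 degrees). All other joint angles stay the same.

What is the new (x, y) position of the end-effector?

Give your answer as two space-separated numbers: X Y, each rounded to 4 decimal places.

Answer: -9.6513 -8.6297

Derivation:
joint[0] = (0.0000, 0.0000)  (base)
link 0: phi[0] = 245 = 245 deg
  cos(245 deg) = -0.4226, sin(245 deg) = -0.9063
  joint[1] = (0.0000, 0.0000) + 8.7 * (-0.4226, -0.9063) = (0.0000 + -3.6768, 0.0000 + -7.8849) = (-3.6768, -7.8849)
link 1: phi[1] = 245 + -90 = 155 deg
  cos(155 deg) = -0.9063, sin(155 deg) = 0.4226
  joint[2] = (-3.6768, -7.8849) + 5.1 * (-0.9063, 0.4226) = (-3.6768 + -4.6222, -7.8849 + 2.1554) = (-8.2989, -5.7295)
link 2: phi[2] = 245 + -90 + 90 = 245 deg
  cos(245 deg) = -0.4226, sin(245 deg) = -0.9063
  joint[3] = (-8.2989, -5.7295) + 3.2 * (-0.4226, -0.9063) = (-8.2989 + -1.3524, -5.7295 + -2.9002) = (-9.6513, -8.6297)
End effector: (-9.6513, -8.6297)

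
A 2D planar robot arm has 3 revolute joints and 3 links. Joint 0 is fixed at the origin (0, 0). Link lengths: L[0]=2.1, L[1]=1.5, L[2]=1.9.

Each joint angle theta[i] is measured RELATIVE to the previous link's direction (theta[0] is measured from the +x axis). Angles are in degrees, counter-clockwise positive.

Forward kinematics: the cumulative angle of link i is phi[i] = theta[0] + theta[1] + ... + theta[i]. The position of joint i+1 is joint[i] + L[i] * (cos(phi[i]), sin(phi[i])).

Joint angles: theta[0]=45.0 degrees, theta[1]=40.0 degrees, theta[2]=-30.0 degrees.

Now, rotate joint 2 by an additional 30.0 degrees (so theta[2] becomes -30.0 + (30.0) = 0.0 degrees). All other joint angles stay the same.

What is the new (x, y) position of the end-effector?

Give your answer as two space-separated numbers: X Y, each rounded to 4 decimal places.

Answer: 1.7813 4.8720

Derivation:
joint[0] = (0.0000, 0.0000)  (base)
link 0: phi[0] = 45 = 45 deg
  cos(45 deg) = 0.7071, sin(45 deg) = 0.7071
  joint[1] = (0.0000, 0.0000) + 2.1 * (0.7071, 0.7071) = (0.0000 + 1.4849, 0.0000 + 1.4849) = (1.4849, 1.4849)
link 1: phi[1] = 45 + 40 = 85 deg
  cos(85 deg) = 0.0872, sin(85 deg) = 0.9962
  joint[2] = (1.4849, 1.4849) + 1.5 * (0.0872, 0.9962) = (1.4849 + 0.1307, 1.4849 + 1.4943) = (1.6157, 2.9792)
link 2: phi[2] = 45 + 40 + 0 = 85 deg
  cos(85 deg) = 0.0872, sin(85 deg) = 0.9962
  joint[3] = (1.6157, 2.9792) + 1.9 * (0.0872, 0.9962) = (1.6157 + 0.1656, 2.9792 + 1.8928) = (1.7813, 4.8720)
End effector: (1.7813, 4.8720)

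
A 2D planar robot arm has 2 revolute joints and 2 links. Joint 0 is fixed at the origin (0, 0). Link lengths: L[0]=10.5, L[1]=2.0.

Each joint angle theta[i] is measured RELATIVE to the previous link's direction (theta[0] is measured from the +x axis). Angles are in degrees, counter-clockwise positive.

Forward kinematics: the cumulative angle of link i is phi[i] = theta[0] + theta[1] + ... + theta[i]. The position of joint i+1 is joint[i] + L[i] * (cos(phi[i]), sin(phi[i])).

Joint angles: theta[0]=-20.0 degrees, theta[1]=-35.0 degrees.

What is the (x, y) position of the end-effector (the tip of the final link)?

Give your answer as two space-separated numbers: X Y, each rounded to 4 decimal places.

joint[0] = (0.0000, 0.0000)  (base)
link 0: phi[0] = -20 = -20 deg
  cos(-20 deg) = 0.9397, sin(-20 deg) = -0.3420
  joint[1] = (0.0000, 0.0000) + 10.5 * (0.9397, -0.3420) = (0.0000 + 9.8668, 0.0000 + -3.5912) = (9.8668, -3.5912)
link 1: phi[1] = -20 + -35 = -55 deg
  cos(-55 deg) = 0.5736, sin(-55 deg) = -0.8192
  joint[2] = (9.8668, -3.5912) + 2 * (0.5736, -0.8192) = (9.8668 + 1.1472, -3.5912 + -1.6383) = (11.0139, -5.2295)
End effector: (11.0139, -5.2295)

Answer: 11.0139 -5.2295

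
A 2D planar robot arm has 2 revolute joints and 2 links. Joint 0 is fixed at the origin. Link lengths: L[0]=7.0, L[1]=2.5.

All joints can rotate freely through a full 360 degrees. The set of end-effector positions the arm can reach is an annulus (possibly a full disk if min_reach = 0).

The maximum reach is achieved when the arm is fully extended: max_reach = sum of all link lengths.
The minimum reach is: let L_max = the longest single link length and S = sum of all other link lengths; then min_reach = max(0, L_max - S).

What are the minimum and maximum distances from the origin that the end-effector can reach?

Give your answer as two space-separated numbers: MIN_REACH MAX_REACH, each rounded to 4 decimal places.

Answer: 4.5000 9.5000

Derivation:
Link lengths: [7.0, 2.5]
max_reach = 7 + 2.5 = 9.5
L_max = max([7.0, 2.5]) = 7
S (sum of others) = 9.5 - 7 = 2.5
min_reach = max(0, 7 - 2.5) = max(0, 4.5) = 4.5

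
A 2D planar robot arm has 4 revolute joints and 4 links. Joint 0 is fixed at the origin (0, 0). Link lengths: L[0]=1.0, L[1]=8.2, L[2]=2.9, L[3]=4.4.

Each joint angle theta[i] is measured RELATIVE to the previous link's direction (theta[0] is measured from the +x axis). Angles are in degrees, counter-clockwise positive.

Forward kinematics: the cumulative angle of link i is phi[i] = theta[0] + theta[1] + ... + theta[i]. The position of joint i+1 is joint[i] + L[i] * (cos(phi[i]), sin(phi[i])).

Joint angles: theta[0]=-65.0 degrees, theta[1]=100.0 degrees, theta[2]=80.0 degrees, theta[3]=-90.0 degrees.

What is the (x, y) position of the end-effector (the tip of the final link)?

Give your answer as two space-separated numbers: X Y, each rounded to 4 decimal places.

joint[0] = (0.0000, 0.0000)  (base)
link 0: phi[0] = -65 = -65 deg
  cos(-65 deg) = 0.4226, sin(-65 deg) = -0.9063
  joint[1] = (0.0000, 0.0000) + 1 * (0.4226, -0.9063) = (0.0000 + 0.4226, 0.0000 + -0.9063) = (0.4226, -0.9063)
link 1: phi[1] = -65 + 100 = 35 deg
  cos(35 deg) = 0.8192, sin(35 deg) = 0.5736
  joint[2] = (0.4226, -0.9063) + 8.2 * (0.8192, 0.5736) = (0.4226 + 6.7170, -0.9063 + 4.7033) = (7.1397, 3.7970)
link 2: phi[2] = -65 + 100 + 80 = 115 deg
  cos(115 deg) = -0.4226, sin(115 deg) = 0.9063
  joint[3] = (7.1397, 3.7970) + 2.9 * (-0.4226, 0.9063) = (7.1397 + -1.2256, 3.7970 + 2.6283) = (5.9141, 6.4253)
link 3: phi[3] = -65 + 100 + 80 + -90 = 25 deg
  cos(25 deg) = 0.9063, sin(25 deg) = 0.4226
  joint[4] = (5.9141, 6.4253) + 4.4 * (0.9063, 0.4226) = (5.9141 + 3.9878, 6.4253 + 1.8595) = (9.9018, 8.2848)
End effector: (9.9018, 8.2848)

Answer: 9.9018 8.2848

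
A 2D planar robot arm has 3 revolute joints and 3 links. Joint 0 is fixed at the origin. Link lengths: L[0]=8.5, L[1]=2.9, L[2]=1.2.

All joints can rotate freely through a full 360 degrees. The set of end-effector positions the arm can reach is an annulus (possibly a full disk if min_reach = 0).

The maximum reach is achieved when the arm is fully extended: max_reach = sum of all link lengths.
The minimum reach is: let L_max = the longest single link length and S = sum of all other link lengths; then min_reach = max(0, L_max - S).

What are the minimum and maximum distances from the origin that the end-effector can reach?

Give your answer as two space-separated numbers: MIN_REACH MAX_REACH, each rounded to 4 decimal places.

Link lengths: [8.5, 2.9, 1.2]
max_reach = 8.5 + 2.9 + 1.2 = 12.6
L_max = max([8.5, 2.9, 1.2]) = 8.5
S (sum of others) = 12.6 - 8.5 = 4.1
min_reach = max(0, 8.5 - 4.1) = max(0, 4.4) = 4.4

Answer: 4.4000 12.6000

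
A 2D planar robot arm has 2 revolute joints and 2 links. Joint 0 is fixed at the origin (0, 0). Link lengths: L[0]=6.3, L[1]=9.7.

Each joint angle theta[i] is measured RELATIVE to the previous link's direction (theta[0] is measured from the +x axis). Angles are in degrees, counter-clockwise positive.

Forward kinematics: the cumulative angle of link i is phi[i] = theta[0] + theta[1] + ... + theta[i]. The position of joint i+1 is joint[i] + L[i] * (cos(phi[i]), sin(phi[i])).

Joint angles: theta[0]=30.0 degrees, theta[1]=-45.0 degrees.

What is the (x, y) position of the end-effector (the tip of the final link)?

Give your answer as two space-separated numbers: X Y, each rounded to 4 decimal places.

joint[0] = (0.0000, 0.0000)  (base)
link 0: phi[0] = 30 = 30 deg
  cos(30 deg) = 0.8660, sin(30 deg) = 0.5000
  joint[1] = (0.0000, 0.0000) + 6.3 * (0.8660, 0.5000) = (0.0000 + 5.4560, 0.0000 + 3.1500) = (5.4560, 3.1500)
link 1: phi[1] = 30 + -45 = -15 deg
  cos(-15 deg) = 0.9659, sin(-15 deg) = -0.2588
  joint[2] = (5.4560, 3.1500) + 9.7 * (0.9659, -0.2588) = (5.4560 + 9.3695, 3.1500 + -2.5105) = (14.8254, 0.6395)
End effector: (14.8254, 0.6395)

Answer: 14.8254 0.6395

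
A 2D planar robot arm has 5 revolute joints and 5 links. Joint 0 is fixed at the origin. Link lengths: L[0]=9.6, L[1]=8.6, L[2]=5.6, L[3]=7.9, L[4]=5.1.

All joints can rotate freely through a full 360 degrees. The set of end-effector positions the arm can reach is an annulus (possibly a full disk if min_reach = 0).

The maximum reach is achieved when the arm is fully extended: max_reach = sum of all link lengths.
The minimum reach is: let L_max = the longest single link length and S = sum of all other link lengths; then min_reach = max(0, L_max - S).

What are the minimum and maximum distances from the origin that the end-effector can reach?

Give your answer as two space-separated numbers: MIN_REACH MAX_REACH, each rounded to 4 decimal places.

Answer: 0.0000 36.8000

Derivation:
Link lengths: [9.6, 8.6, 5.6, 7.9, 5.1]
max_reach = 9.6 + 8.6 + 5.6 + 7.9 + 5.1 = 36.8
L_max = max([9.6, 8.6, 5.6, 7.9, 5.1]) = 9.6
S (sum of others) = 36.8 - 9.6 = 27.2
min_reach = max(0, 9.6 - 27.2) = max(0, -17.6) = 0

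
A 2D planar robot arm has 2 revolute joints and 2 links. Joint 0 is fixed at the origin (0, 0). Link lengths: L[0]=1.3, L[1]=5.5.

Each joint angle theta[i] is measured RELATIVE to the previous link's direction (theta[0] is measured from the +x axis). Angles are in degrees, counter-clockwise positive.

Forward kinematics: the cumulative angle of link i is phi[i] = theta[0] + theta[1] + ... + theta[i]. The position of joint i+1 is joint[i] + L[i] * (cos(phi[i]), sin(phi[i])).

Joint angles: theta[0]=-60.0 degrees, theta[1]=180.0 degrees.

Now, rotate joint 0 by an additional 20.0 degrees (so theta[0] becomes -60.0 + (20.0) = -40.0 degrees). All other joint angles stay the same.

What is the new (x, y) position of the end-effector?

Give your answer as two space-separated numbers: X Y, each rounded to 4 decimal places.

joint[0] = (0.0000, 0.0000)  (base)
link 0: phi[0] = -40 = -40 deg
  cos(-40 deg) = 0.7660, sin(-40 deg) = -0.6428
  joint[1] = (0.0000, 0.0000) + 1.3 * (0.7660, -0.6428) = (0.0000 + 0.9959, 0.0000 + -0.8356) = (0.9959, -0.8356)
link 1: phi[1] = -40 + 180 = 140 deg
  cos(140 deg) = -0.7660, sin(140 deg) = 0.6428
  joint[2] = (0.9959, -0.8356) + 5.5 * (-0.7660, 0.6428) = (0.9959 + -4.2132, -0.8356 + 3.5353) = (-3.2174, 2.6997)
End effector: (-3.2174, 2.6997)

Answer: -3.2174 2.6997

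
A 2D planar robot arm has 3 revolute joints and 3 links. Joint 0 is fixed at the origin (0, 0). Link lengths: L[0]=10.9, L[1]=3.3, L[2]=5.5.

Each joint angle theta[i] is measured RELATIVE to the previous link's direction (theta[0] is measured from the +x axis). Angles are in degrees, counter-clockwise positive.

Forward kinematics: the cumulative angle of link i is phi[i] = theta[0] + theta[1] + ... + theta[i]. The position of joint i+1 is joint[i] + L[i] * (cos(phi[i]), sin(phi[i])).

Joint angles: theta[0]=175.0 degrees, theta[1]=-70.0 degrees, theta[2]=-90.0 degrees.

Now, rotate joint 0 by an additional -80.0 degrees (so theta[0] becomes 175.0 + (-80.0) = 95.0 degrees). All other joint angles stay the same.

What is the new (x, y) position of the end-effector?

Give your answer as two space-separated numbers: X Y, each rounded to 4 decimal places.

Answer: 4.3652 7.2685

Derivation:
joint[0] = (0.0000, 0.0000)  (base)
link 0: phi[0] = 95 = 95 deg
  cos(95 deg) = -0.0872, sin(95 deg) = 0.9962
  joint[1] = (0.0000, 0.0000) + 10.9 * (-0.0872, 0.9962) = (0.0000 + -0.9500, 0.0000 + 10.8585) = (-0.9500, 10.8585)
link 1: phi[1] = 95 + -70 = 25 deg
  cos(25 deg) = 0.9063, sin(25 deg) = 0.4226
  joint[2] = (-0.9500, 10.8585) + 3.3 * (0.9063, 0.4226) = (-0.9500 + 2.9908, 10.8585 + 1.3946) = (2.0408, 12.2532)
link 2: phi[2] = 95 + -70 + -90 = -65 deg
  cos(-65 deg) = 0.4226, sin(-65 deg) = -0.9063
  joint[3] = (2.0408, 12.2532) + 5.5 * (0.4226, -0.9063) = (2.0408 + 2.3244, 12.2532 + -4.9847) = (4.3652, 7.2685)
End effector: (4.3652, 7.2685)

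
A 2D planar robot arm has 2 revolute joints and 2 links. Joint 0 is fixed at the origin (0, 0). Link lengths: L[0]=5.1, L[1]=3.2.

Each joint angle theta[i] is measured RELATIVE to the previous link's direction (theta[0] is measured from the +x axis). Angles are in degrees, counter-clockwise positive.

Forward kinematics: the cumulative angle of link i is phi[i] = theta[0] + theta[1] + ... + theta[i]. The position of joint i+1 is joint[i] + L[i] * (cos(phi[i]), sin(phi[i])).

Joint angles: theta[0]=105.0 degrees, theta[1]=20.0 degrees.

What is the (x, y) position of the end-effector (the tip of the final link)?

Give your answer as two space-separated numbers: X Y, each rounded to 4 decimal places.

Answer: -3.1554 7.5475

Derivation:
joint[0] = (0.0000, 0.0000)  (base)
link 0: phi[0] = 105 = 105 deg
  cos(105 deg) = -0.2588, sin(105 deg) = 0.9659
  joint[1] = (0.0000, 0.0000) + 5.1 * (-0.2588, 0.9659) = (0.0000 + -1.3200, 0.0000 + 4.9262) = (-1.3200, 4.9262)
link 1: phi[1] = 105 + 20 = 125 deg
  cos(125 deg) = -0.5736, sin(125 deg) = 0.8192
  joint[2] = (-1.3200, 4.9262) + 3.2 * (-0.5736, 0.8192) = (-1.3200 + -1.8354, 4.9262 + 2.6213) = (-3.1554, 7.5475)
End effector: (-3.1554, 7.5475)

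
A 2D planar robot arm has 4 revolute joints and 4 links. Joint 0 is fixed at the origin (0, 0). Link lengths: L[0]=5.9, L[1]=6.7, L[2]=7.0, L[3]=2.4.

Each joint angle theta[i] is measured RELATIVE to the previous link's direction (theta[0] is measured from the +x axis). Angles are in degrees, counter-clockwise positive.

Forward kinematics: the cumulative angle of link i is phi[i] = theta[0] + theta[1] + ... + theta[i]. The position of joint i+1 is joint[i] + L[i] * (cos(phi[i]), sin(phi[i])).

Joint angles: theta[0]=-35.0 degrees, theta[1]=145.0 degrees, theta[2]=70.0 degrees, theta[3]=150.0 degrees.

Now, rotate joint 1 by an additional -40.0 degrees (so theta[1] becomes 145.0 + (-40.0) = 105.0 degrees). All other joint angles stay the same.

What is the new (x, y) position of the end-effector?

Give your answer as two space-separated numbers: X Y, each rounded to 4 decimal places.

Answer: 2.5831 5.1561

Derivation:
joint[0] = (0.0000, 0.0000)  (base)
link 0: phi[0] = -35 = -35 deg
  cos(-35 deg) = 0.8192, sin(-35 deg) = -0.5736
  joint[1] = (0.0000, 0.0000) + 5.9 * (0.8192, -0.5736) = (0.0000 + 4.8330, 0.0000 + -3.3841) = (4.8330, -3.3841)
link 1: phi[1] = -35 + 105 = 70 deg
  cos(70 deg) = 0.3420, sin(70 deg) = 0.9397
  joint[2] = (4.8330, -3.3841) + 6.7 * (0.3420, 0.9397) = (4.8330 + 2.2915, -3.3841 + 6.2959) = (7.1245, 2.9118)
link 2: phi[2] = -35 + 105 + 70 = 140 deg
  cos(140 deg) = -0.7660, sin(140 deg) = 0.6428
  joint[3] = (7.1245, 2.9118) + 7 * (-0.7660, 0.6428) = (7.1245 + -5.3623, 2.9118 + 4.4995) = (1.7622, 7.4114)
link 3: phi[3] = -35 + 105 + 70 + 150 = 290 deg
  cos(290 deg) = 0.3420, sin(290 deg) = -0.9397
  joint[4] = (1.7622, 7.4114) + 2.4 * (0.3420, -0.9397) = (1.7622 + 0.8208, 7.4114 + -2.2553) = (2.5831, 5.1561)
End effector: (2.5831, 5.1561)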